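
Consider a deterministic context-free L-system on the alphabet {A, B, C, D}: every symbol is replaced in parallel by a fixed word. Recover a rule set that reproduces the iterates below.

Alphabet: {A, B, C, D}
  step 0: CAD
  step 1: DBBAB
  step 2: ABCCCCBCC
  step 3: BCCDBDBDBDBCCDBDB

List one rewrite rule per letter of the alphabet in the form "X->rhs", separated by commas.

A->B, B->CC, C->DB, D->AB

  step 2 ⇒ step 3: ABCCCCBCC ⇒ B·CC·DB·DB·DB·DB·CC·DB·DB
    A ↦ B
    B ↦ CC
    C ↦ DB
  step 0 ⇒ step 1: CAD ⇒ DB·B·AB
    D ↦ AB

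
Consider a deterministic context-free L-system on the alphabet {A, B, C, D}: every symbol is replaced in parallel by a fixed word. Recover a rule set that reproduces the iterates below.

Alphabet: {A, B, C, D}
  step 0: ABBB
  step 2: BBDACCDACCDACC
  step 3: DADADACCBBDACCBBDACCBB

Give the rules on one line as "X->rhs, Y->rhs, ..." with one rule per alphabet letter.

  step 2 ⇒ step 3: BBDACCDACCDACC ⇒ DA·DA·DA·CC·B·B·DA·CC·B·B·DA·CC·B·B
    A ↦ CC
    B ↦ DA
    C ↦ B
    D ↦ DA

A->CC, B->DA, C->B, D->DA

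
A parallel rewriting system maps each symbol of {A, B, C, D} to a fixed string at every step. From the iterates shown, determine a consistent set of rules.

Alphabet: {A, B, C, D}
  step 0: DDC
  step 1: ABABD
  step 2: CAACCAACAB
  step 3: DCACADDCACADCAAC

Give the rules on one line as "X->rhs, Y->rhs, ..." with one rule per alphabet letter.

A->CA, B->AC, C->D, D->AB

  step 2 ⇒ step 3: CAACCAACAB ⇒ D·CA·CA·D·D·CA·CA·D·CA·AC
    A ↦ CA
    B ↦ AC
    C ↦ D
  step 0 ⇒ step 1: DDC ⇒ AB·AB·D
    D ↦ AB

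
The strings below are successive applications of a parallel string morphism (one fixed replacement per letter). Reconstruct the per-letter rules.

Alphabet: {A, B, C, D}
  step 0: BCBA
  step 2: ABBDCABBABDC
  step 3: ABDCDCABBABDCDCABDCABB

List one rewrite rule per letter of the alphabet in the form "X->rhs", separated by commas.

A->AB, B->DC, C->B, D->AB

  step 2 ⇒ step 3: ABBDCABBABDC ⇒ AB·DC·DC·AB·B·AB·DC·DC·AB·DC·AB·B
    A ↦ AB
    B ↦ DC
    C ↦ B
    D ↦ AB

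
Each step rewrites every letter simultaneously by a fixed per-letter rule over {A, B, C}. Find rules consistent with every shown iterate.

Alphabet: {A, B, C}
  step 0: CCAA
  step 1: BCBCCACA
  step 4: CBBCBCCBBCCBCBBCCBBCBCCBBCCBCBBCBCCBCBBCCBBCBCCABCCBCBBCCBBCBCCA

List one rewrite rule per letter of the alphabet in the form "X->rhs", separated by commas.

A->CA, B->CB, C->BC

  step 0 ⇒ step 1: CCAA ⇒ BC·BC·CA·CA
    A ↦ CA
    C ↦ BC
    B ↦ CB  (constrained at step 1)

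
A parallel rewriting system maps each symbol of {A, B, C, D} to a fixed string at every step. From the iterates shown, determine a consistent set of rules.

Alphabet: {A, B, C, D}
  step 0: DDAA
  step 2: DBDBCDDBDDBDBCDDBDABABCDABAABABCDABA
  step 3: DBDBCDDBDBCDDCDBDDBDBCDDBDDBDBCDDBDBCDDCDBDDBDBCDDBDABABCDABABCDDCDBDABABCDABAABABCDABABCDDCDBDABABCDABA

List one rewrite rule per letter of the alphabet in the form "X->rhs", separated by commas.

  step 2 ⇒ step 3: DBDBCDDBDDBDBCDDBDABABCDABAABABCDABA ⇒ DBD·BCD·DBD·BCD·DC·DBD·DBD·BCD·DBD·DBD·BCD·DBD·BCD·DC·DBD·DBD·BCD·DBD·ABA·BCD·ABA·BCD·DC·DBD·ABA·BCD·ABA·ABA·BCD·ABA·BCD·DC·DBD·ABA·BCD·ABA
    A ↦ ABA
    B ↦ BCD
    C ↦ DC
    D ↦ DBD

A->ABA, B->BCD, C->DC, D->DBD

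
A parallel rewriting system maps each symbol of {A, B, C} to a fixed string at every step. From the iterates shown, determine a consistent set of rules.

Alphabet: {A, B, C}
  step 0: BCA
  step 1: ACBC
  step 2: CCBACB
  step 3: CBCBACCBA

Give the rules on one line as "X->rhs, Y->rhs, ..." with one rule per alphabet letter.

  step 2 ⇒ step 3: CCBACB ⇒ CB·CB·A·C·CB·A
    A ↦ C
    B ↦ A
    C ↦ CB

A->C, B->A, C->CB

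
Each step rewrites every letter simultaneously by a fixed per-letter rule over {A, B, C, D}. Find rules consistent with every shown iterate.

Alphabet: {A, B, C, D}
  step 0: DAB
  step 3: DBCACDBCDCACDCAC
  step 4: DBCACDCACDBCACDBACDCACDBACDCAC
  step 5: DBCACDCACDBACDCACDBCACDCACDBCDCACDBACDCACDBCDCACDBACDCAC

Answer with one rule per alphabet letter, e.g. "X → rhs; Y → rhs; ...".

A->DC, B->C, C->AC, D->DB

  step 4 ⇒ step 5: DBCACDCACDBCACDBACDCACDBACDCAC ⇒ DB·C·AC·DC·AC·DB·AC·DC·AC·DB·C·AC·DC·AC·DB·C·DC·AC·DB·AC·DC·AC·DB·C·DC·AC·DB·AC·DC·AC
    A ↦ DC
    B ↦ C
    C ↦ AC
    D ↦ DB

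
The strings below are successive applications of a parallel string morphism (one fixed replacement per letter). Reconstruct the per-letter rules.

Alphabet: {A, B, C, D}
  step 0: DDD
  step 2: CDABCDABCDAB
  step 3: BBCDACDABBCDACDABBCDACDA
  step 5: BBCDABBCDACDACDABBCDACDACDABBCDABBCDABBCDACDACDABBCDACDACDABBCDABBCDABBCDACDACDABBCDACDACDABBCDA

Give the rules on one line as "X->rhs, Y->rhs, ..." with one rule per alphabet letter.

A->DA, B->CDA, C->B, D->BC

  step 2 ⇒ step 3: CDABCDABCDAB ⇒ B·BC·DA·CDA·B·BC·DA·CDA·B·BC·DA·CDA
    A ↦ DA
    B ↦ CDA
    C ↦ B
    D ↦ BC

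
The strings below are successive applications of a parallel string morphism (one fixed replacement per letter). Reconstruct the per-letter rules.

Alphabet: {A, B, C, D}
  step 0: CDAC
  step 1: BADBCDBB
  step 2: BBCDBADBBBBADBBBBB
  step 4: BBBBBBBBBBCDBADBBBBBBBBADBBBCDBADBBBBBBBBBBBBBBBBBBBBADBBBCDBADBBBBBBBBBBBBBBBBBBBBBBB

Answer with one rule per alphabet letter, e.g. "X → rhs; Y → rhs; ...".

A->CDB, B->BB, C->B, D->ADB

  step 1 ⇒ step 2: BADBCDBB ⇒ BB·CDB·ADB·BB·B·ADB·BB·BB
    A ↦ CDB
    B ↦ BB
    C ↦ B
    D ↦ ADB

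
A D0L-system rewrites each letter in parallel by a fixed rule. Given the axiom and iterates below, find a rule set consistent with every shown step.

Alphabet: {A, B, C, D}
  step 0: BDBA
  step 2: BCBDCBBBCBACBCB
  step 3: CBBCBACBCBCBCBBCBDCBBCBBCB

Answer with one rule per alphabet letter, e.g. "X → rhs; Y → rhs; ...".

A->DCB, B->CB, C->B, D->AC

  step 2 ⇒ step 3: BCBDCBBBCBACBCB ⇒ CB·B·CB·AC·B·CB·CB·CB·B·CB·DCB·B·CB·B·CB
    A ↦ DCB
    B ↦ CB
    C ↦ B
    D ↦ AC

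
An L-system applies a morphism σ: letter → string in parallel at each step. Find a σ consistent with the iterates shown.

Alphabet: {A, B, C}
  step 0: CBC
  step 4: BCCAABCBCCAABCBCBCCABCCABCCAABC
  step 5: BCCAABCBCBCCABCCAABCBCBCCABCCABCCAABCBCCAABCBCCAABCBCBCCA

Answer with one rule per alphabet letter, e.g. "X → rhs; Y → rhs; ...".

A->BC, B->BCC, C->A

  step 4 ⇒ step 5: BCCAABCBCCAABCBCBCCABCCABCCAABC ⇒ BCC·A·A·BC·BC·BCC·A·BCC·A·A·BC·BC·BCC·A·BCC·A·BCC·A·A·BC·BCC·A·A·BC·BCC·A·A·BC·BC·BCC·A
    A ↦ BC
    B ↦ BCC
    C ↦ A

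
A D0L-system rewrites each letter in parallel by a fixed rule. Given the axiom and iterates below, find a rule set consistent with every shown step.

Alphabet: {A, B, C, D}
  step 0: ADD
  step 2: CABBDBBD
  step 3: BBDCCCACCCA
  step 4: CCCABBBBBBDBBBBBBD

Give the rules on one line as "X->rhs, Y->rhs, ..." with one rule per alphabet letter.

A->D, B->C, C->BB, D->CA

  step 3 ⇒ step 4: BBDCCCACCCA ⇒ C·C·CA·BB·BB·BB·D·BB·BB·BB·D
    A ↦ D
    B ↦ C
    C ↦ BB
    D ↦ CA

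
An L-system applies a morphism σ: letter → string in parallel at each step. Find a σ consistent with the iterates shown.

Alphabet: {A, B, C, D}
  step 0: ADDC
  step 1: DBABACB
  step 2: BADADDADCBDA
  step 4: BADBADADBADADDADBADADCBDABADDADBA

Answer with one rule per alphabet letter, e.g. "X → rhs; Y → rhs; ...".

  step 1 ⇒ step 2: DBABACB ⇒ BA·DA·D·DA·D·CB·DA
    A ↦ D
    B ↦ DA
    C ↦ CB
    D ↦ BA

A->D, B->DA, C->CB, D->BA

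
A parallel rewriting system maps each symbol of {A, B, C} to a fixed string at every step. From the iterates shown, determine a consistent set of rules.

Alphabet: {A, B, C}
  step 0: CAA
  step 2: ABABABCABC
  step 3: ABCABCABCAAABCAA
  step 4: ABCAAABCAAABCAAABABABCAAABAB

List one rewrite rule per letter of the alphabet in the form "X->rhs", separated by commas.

  step 3 ⇒ step 4: ABCABCABCAAABCAA ⇒ AB·C·AA·AB·C·AA·AB·C·AA·AB·AB·AB·C·AA·AB·AB
    A ↦ AB
    B ↦ C
    C ↦ AA

A->AB, B->C, C->AA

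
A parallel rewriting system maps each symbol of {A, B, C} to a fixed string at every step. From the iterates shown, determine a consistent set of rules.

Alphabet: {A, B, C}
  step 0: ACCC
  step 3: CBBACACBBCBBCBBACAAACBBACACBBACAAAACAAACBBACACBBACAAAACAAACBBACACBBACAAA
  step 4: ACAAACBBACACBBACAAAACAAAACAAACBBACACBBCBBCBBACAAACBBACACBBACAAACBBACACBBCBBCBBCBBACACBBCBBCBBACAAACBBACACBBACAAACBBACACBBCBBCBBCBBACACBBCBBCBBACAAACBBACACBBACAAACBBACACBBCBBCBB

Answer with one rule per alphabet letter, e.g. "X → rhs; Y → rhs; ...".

  step 3 ⇒ step 4: CBBACACBBCBBCBBACAAACBBACACBBACAAAACAAACBBACACBBACAAAACAAACBBACACBBACAAA ⇒ ACA·A·A·CBB·ACA·CBB·ACA·A·A·ACA·A·A·ACA·A·A·CBB·ACA·CBB·CBB·CBB·ACA·A·A·CBB·ACA·CBB·ACA·A·A·CBB·ACA·CBB·CBB·CBB·CBB·ACA·CBB·CBB·CBB·ACA·A·A·CBB·ACA·CBB·ACA·A·A·CBB·ACA·CBB·CBB·CBB·CBB·ACA·CBB·CBB·CBB·ACA·A·A·CBB·ACA·CBB·ACA·A·A·CBB·ACA·CBB·CBB·CBB
    A ↦ CBB
    B ↦ A
    C ↦ ACA

A->CBB, B->A, C->ACA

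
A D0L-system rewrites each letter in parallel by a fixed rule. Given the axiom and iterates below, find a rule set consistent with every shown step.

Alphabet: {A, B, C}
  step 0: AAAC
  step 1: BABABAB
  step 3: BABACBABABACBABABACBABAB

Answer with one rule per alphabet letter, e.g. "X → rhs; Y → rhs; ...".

A->BA, B->AC, C->B

  step 0 ⇒ step 1: AAAC ⇒ BA·BA·BA·B
    A ↦ BA
    C ↦ B
    B ↦ AC  (constrained at step 1)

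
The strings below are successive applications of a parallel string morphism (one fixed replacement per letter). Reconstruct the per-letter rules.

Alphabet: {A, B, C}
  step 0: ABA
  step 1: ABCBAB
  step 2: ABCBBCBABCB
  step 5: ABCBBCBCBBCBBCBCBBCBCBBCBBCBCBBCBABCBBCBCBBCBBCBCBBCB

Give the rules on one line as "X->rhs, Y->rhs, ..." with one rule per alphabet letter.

A->AB, B->CB, C->B

  step 1 ⇒ step 2: ABCBAB ⇒ AB·CB·B·CB·AB·CB
    A ↦ AB
    B ↦ CB
    C ↦ B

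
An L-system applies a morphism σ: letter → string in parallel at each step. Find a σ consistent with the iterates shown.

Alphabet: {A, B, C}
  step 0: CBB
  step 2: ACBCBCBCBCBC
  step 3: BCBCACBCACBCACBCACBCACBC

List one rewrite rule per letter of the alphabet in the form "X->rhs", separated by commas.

A->BC, B->AC, C->BC

  step 2 ⇒ step 3: ACBCBCBCBCBC ⇒ BC·BC·AC·BC·AC·BC·AC·BC·AC·BC·AC·BC
    A ↦ BC
    B ↦ AC
    C ↦ BC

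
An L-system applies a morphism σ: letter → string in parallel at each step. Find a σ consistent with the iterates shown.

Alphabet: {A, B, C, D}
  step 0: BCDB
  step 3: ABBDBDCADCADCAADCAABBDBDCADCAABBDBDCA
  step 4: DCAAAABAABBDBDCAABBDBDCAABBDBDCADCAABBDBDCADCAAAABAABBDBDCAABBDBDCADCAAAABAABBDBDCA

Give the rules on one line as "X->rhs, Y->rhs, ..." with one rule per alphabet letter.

  step 3 ⇒ step 4: ABBDBDCADCADCAADCAABBDBDCADCAABBDBDCA ⇒ DCA·A·A·AB·A·AB·BDB·DCA·AB·BDB·DCA·AB·BDB·DCA·DCA·AB·BDB·DCA·DCA·A·A·AB·A·AB·BDB·DCA·AB·BDB·DCA·DCA·A·A·AB·A·AB·BDB·DCA
    A ↦ DCA
    B ↦ A
    C ↦ BDB
    D ↦ AB

A->DCA, B->A, C->BDB, D->AB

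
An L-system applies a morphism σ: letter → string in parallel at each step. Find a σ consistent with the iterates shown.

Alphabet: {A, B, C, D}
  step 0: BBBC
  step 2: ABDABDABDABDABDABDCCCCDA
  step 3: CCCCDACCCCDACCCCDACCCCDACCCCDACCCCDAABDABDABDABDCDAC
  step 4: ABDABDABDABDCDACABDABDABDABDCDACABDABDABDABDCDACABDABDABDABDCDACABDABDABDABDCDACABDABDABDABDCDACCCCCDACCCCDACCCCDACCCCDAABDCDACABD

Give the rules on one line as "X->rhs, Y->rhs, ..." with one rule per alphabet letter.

A->C, B->CC, C->ABD, D->CDA

  step 3 ⇒ step 4: CCCCDACCCCDACCCCDACCCCDACCCCDACCCCDAABDABDABDABDCDAC ⇒ ABD·ABD·ABD·ABD·CDA·C·ABD·ABD·ABD·ABD·CDA·C·ABD·ABD·ABD·ABD·CDA·C·ABD·ABD·ABD·ABD·CDA·C·ABD·ABD·ABD·ABD·CDA·C·ABD·ABD·ABD·ABD·CDA·C·C·CC·CDA·C·CC·CDA·C·CC·CDA·C·CC·CDA·ABD·CDA·C·ABD
    A ↦ C
    B ↦ CC
    C ↦ ABD
    D ↦ CDA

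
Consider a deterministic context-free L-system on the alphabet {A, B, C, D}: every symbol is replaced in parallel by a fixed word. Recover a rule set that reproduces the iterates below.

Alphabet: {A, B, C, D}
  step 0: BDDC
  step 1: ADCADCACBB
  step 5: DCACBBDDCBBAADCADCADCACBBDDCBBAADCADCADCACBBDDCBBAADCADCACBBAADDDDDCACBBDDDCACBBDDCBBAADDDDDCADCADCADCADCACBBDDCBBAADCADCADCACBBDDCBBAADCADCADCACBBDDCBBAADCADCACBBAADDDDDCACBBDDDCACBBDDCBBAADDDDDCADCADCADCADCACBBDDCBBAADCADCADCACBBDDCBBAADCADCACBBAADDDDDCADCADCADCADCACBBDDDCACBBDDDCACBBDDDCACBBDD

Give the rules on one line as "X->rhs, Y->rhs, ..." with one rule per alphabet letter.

  step 0 ⇒ step 1: BDDC ⇒ A·DCA·DCA·CBB
    B ↦ A
    C ↦ CBB
    D ↦ DCA
    A ↦ DD  (constrained at step 1)

A->DD, B->A, C->CBB, D->DCA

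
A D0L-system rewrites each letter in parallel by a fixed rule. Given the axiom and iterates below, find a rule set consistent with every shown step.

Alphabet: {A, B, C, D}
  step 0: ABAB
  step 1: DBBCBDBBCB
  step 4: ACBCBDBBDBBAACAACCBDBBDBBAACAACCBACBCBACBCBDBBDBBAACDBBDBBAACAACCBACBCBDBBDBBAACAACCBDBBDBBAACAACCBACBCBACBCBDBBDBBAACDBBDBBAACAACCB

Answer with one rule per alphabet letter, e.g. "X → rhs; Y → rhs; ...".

  step 0 ⇒ step 1: ABAB ⇒ DBB·CB·DBB·CB
    A ↦ DBB
    B ↦ CB
    C ↦ AAC  (constrained at step 1)
    D ↦ A  (constrained at step 1)

A->DBB, B->CB, C->AAC, D->A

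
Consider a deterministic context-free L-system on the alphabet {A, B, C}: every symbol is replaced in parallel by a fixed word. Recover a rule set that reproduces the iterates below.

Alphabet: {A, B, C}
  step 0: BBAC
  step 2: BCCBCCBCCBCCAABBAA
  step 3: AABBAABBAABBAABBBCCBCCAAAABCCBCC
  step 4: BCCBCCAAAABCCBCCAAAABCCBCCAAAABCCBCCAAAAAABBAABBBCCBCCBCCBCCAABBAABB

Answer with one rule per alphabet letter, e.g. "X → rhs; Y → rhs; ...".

  step 3 ⇒ step 4: AABBAABBAABBAABBBCCBCCAAAABCCBCC ⇒ BCC·BCC·AA·AA·BCC·BCC·AA·AA·BCC·BCC·AA·AA·BCC·BCC·AA·AA·AA·B·B·AA·B·B·BCC·BCC·BCC·BCC·AA·B·B·AA·B·B
    A ↦ BCC
    B ↦ AA
    C ↦ B

A->BCC, B->AA, C->B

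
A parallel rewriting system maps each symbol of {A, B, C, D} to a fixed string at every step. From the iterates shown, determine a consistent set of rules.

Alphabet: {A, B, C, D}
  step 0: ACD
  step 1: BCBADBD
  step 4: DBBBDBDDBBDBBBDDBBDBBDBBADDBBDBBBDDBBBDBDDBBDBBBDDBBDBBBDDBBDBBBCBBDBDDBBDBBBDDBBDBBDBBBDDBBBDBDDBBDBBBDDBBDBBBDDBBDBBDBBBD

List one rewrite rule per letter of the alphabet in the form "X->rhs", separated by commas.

  step 0 ⇒ step 1: ACD ⇒ BCB·AD·BD
    A ↦ BCB
    C ↦ AD
    D ↦ BD
    B ↦ DBB  (constrained at step 1)

A->BCB, B->DBB, C->AD, D->BD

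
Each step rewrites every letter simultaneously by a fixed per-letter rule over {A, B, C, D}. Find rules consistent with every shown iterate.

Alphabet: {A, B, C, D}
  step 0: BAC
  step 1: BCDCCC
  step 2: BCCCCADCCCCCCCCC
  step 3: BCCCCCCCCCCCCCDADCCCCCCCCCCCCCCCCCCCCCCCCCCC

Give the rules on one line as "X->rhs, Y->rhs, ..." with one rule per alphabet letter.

A->D, B->BC, C->CCC, D->AD

  step 2 ⇒ step 3: BCCCCADCCCCCCCCC ⇒ BC·CCC·CCC·CCC·CCC·D·AD·CCC·CCC·CCC·CCC·CCC·CCC·CCC·CCC·CCC
    A ↦ D
    B ↦ BC
    C ↦ CCC
    D ↦ AD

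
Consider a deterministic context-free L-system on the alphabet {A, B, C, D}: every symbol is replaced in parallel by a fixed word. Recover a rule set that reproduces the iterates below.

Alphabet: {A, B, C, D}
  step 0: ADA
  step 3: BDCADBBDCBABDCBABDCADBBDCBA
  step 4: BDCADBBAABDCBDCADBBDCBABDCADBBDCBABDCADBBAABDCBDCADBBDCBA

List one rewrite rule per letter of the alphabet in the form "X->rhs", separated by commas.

  step 3 ⇒ step 4: BDCADBBDCBABDCBABDCADBBDCBA ⇒ BDC·A·DB·BA·A·BDC·BDC·A·DB·BDC·BA·BDC·A·DB·BDC·BA·BDC·A·DB·BA·A·BDC·BDC·A·DB·BDC·BA
    A ↦ BA
    B ↦ BDC
    C ↦ DB
    D ↦ A

A->BA, B->BDC, C->DB, D->A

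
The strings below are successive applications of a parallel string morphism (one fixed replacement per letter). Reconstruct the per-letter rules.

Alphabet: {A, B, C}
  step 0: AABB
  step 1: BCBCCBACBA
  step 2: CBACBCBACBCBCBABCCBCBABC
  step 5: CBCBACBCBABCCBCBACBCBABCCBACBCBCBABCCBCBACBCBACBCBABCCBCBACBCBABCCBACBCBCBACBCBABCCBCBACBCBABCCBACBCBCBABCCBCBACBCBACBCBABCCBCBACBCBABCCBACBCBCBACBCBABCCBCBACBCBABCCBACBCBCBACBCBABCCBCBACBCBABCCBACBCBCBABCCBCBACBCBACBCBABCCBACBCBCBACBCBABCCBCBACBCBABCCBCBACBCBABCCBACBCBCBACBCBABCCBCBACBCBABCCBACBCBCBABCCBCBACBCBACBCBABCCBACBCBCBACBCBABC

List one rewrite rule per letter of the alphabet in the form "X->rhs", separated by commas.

  step 1 ⇒ step 2: BCBCCBACBA ⇒ CBA·CB·CBA·CB·CB·CBA·BC·CB·CBA·BC
    A ↦ BC
    B ↦ CBA
    C ↦ CB

A->BC, B->CBA, C->CB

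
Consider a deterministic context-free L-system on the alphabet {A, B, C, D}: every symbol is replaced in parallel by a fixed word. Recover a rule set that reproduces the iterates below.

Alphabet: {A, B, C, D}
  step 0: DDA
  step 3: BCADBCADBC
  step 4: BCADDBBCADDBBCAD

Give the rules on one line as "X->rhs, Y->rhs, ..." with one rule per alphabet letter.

  step 3 ⇒ step 4: BCADBCADBC ⇒ BC·AD·D·B·BC·AD·D·B·BC·AD
    A ↦ D
    B ↦ BC
    C ↦ AD
    D ↦ B

A->D, B->BC, C->AD, D->B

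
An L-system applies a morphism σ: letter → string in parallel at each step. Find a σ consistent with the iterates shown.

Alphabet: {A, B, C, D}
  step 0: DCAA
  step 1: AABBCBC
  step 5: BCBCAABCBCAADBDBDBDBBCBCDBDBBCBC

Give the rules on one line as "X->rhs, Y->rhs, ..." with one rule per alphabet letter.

  step 0 ⇒ step 1: DCAA ⇒ AA·B·BC·BC
    A ↦ BC
    C ↦ B
    D ↦ AA
    B ↦ D  (constrained at step 1)

A->BC, B->D, C->B, D->AA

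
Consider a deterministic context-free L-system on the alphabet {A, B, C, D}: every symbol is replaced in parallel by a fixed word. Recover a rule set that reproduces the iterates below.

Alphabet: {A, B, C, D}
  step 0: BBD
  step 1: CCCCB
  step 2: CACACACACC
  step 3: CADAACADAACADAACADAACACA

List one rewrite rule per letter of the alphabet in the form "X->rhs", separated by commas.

  step 2 ⇒ step 3: CACACACACC ⇒ CA·DAA·CA·DAA·CA·DAA·CA·DAA·CA·CA
    A ↦ DAA
    C ↦ CA
  step 0 ⇒ step 1: BBD ⇒ CC·CC·B
    B ↦ CC
  step 0 ⇒ step 1: BBD ⇒ CC·CC·B
    D ↦ B

A->DAA, B->CC, C->CA, D->B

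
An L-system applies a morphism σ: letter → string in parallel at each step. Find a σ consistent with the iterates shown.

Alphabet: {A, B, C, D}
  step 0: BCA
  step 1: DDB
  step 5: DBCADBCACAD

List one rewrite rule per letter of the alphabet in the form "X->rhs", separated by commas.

A->B, B->D, C->D, D->CA

  step 0 ⇒ step 1: BCA ⇒ D·D·B
    A ↦ B
    B ↦ D
    C ↦ D
    D ↦ CA  (constrained at step 1)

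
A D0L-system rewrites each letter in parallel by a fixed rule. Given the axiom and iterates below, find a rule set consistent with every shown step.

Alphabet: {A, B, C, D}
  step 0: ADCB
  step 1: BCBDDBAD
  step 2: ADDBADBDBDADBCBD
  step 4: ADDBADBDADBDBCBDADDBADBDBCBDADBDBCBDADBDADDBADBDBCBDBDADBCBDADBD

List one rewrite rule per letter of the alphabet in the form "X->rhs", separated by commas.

  step 1 ⇒ step 2: BCBDDBAD ⇒ AD·DB·AD·BD·BD·AD·BC·BD
    A ↦ BC
    B ↦ AD
    C ↦ DB
    D ↦ BD

A->BC, B->AD, C->DB, D->BD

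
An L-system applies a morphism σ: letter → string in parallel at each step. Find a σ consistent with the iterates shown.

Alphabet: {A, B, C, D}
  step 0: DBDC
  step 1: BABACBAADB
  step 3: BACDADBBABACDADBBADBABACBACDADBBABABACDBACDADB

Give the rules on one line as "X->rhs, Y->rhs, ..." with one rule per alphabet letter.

  step 0 ⇒ step 1: DBDC ⇒ BA·BAC·BA·ADB
    B ↦ BAC
    C ↦ ADB
    D ↦ BA
    A ↦ D  (constrained at step 1)

A->D, B->BAC, C->ADB, D->BA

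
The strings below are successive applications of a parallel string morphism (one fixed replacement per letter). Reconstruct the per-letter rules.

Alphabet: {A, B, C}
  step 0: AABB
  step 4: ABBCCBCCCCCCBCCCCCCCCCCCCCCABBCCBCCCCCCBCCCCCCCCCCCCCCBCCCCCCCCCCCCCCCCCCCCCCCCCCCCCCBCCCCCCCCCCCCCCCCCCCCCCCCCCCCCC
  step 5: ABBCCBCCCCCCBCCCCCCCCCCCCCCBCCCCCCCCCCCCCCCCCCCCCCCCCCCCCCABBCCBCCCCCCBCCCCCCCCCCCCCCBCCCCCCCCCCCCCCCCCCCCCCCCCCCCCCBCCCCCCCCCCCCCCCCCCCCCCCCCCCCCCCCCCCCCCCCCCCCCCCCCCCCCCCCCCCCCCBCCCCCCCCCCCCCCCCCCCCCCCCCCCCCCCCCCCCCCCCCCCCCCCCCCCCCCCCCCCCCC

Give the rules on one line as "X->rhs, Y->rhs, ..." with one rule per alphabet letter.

  step 4 ⇒ step 5: ABBCCBCCCCCCBCCCCCCCCCCCCCCABBCCBCCCCCCBCCCCCCCCCCCCCCBCCCCCCCCCCCCCCCCCCCCCCCCCCCCCCBCCCCCCCCCCCCCCCCCCCCCCCCCCCCCC ⇒ AB·BCC·BCC·CC·CC·BCC·CC·CC·CC·CC·CC·CC·BCC·CC·CC·CC·CC·CC·CC·CC·CC·CC·CC·CC·CC·CC·CC·AB·BCC·BCC·CC·CC·BCC·CC·CC·CC·CC·CC·CC·BCC·CC·CC·CC·CC·CC·CC·CC·CC·CC·CC·CC·CC·CC·CC·BCC·CC·CC·CC·CC·CC·CC·CC·CC·CC·CC·CC·CC·CC·CC·CC·CC·CC·CC·CC·CC·CC·CC·CC·CC·CC·CC·CC·CC·CC·CC·BCC·CC·CC·CC·CC·CC·CC·CC·CC·CC·CC·CC·CC·CC·CC·CC·CC·CC·CC·CC·CC·CC·CC·CC·CC·CC·CC·CC·CC·CC·CC
    A ↦ AB
    B ↦ BCC
    C ↦ CC

A->AB, B->BCC, C->CC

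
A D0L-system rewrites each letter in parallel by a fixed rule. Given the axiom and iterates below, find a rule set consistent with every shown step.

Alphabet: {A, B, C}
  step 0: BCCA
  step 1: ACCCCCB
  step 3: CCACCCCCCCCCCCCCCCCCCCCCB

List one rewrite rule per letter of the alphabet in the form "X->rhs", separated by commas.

  step 0 ⇒ step 1: BCCA ⇒ A·CC·CC·CB
    A ↦ CB
    B ↦ A
    C ↦ CC

A->CB, B->A, C->CC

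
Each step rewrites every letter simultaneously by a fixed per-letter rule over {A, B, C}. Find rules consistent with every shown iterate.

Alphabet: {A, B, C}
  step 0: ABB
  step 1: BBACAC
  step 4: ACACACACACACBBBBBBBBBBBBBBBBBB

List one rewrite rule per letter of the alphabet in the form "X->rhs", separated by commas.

A->BB, B->AC, C->B

  step 0 ⇒ step 1: ABB ⇒ BB·AC·AC
    A ↦ BB
    B ↦ AC
    C ↦ B  (constrained at step 1)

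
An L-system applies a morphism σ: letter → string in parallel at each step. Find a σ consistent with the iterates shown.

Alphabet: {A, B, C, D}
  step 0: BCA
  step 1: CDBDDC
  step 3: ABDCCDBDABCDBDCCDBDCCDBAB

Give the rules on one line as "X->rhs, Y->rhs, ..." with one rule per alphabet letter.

  step 0 ⇒ step 1: BCA ⇒ CDB·D·DC
    A ↦ DC
    B ↦ CDB
    C ↦ D
    D ↦ AB  (constrained at step 1)

A->DC, B->CDB, C->D, D->AB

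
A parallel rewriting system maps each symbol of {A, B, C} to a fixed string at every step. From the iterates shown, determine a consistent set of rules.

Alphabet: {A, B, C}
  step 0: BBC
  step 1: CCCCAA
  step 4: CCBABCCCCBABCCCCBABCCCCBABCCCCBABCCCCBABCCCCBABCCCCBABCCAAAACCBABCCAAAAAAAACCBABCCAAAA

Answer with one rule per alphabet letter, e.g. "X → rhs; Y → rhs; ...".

  step 0 ⇒ step 1: BBC ⇒ CC·CC·AA
    B ↦ CC
    C ↦ AA
    A ↦ BAB  (constrained at step 1)

A->BAB, B->CC, C->AA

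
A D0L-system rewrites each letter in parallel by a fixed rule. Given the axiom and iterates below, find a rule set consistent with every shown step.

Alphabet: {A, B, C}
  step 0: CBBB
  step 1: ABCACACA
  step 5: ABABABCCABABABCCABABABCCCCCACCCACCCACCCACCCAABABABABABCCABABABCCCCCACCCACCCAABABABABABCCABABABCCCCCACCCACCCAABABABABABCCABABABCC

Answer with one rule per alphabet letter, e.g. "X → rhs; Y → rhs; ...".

A->CC, B->CA, C->AB

  step 0 ⇒ step 1: CBBB ⇒ AB·CA·CA·CA
    B ↦ CA
    C ↦ AB
    A ↦ CC  (constrained at step 1)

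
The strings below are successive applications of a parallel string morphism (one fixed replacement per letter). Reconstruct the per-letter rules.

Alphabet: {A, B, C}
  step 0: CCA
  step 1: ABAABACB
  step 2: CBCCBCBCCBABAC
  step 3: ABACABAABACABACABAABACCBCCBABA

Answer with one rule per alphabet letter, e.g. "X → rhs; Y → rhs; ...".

  step 2 ⇒ step 3: CBCCBCBCCBABAC ⇒ ABA·C·ABA·ABA·C·ABA·C·ABA·ABA·C·CB·C·CB·ABA
    A ↦ CB
    B ↦ C
    C ↦ ABA

A->CB, B->C, C->ABA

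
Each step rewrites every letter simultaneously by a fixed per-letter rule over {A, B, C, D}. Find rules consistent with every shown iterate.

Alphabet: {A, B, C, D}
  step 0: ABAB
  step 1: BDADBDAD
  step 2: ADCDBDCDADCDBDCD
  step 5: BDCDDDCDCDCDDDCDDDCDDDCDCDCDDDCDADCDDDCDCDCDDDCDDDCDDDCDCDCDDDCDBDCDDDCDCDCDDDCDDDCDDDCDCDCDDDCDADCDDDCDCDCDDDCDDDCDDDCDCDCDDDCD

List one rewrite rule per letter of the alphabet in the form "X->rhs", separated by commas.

A->BD, B->AD, C->DD, D->CD

  step 1 ⇒ step 2: BDADBDAD ⇒ AD·CD·BD·CD·AD·CD·BD·CD
    A ↦ BD
    B ↦ AD
    D ↦ CD
    C ↦ DD  (constrained at step 2)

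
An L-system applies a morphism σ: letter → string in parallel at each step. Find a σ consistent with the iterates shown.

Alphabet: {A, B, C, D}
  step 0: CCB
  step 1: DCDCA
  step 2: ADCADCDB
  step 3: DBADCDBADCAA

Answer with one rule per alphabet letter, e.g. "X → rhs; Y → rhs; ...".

  step 2 ⇒ step 3: ADCADCDB ⇒ DB·A·DC·DB·A·DC·A·A
    A ↦ DB
    B ↦ A
    C ↦ DC
    D ↦ A

A->DB, B->A, C->DC, D->A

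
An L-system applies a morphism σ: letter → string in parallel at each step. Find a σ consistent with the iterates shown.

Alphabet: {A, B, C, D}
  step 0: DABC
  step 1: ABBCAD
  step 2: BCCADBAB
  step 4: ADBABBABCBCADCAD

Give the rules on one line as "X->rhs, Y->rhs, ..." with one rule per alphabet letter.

  step 1 ⇒ step 2: ABBCAD ⇒ B·C·C·AD·B·AB
    A ↦ B
    B ↦ C
    C ↦ AD
    D ↦ AB

A->B, B->C, C->AD, D->AB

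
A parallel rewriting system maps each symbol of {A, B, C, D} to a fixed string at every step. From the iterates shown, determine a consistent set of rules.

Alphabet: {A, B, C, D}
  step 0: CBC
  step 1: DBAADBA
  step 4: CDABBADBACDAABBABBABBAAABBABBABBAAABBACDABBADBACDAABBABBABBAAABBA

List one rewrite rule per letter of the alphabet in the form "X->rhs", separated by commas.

  step 0 ⇒ step 1: CBC ⇒ DBA·A·DBA
    B ↦ A
    C ↦ DBA
    A ↦ BBA  (constrained at step 1)
    D ↦ CD  (constrained at step 1)

A->BBA, B->A, C->DBA, D->CD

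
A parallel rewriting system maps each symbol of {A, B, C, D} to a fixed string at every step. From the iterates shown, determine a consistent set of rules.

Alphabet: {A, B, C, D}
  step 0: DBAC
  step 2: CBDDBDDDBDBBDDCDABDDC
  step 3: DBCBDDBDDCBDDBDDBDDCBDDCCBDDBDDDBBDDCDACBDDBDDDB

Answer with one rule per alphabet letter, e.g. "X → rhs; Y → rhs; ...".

A->CDA, B->C, C->DB, D->BDD

  step 2 ⇒ step 3: CBDDBDDDBDBBDDCDABDDC ⇒ DB·C·BDD·BDD·C·BDD·BDD·BDD·C·BDD·C·C·BDD·BDD·DB·BDD·CDA·C·BDD·BDD·DB
    A ↦ CDA
    B ↦ C
    C ↦ DB
    D ↦ BDD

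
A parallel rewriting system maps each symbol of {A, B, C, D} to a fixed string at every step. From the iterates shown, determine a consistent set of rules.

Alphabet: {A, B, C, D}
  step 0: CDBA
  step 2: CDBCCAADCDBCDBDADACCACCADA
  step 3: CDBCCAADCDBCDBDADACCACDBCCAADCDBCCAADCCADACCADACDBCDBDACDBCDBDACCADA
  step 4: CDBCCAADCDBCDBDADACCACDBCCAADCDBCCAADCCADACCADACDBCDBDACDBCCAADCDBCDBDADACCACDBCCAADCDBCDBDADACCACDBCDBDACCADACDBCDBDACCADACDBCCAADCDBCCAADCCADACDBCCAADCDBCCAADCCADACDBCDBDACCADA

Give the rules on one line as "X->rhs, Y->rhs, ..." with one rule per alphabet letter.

  step 3 ⇒ step 4: CDBCCAADCDBCDBDADACCACDBCCAADCDBCCAADCCADACCADACDBCDBDACDBCDBDACCADA ⇒ CDB·CCA·AD·CDB·CDB·DA·DA·CCA·CDB·CCA·AD·CDB·CCA·AD·CCA·DA·CCA·DA·CDB·CDB·DA·CDB·CCA·AD·CDB·CDB·DA·DA·CCA·CDB·CCA·AD·CDB·CDB·DA·DA·CCA·CDB·CDB·DA·CCA·DA·CDB·CDB·DA·CCA·DA·CDB·CCA·AD·CDB·CCA·AD·CCA·DA·CDB·CCA·AD·CDB·CCA·AD·CCA·DA·CDB·CDB·DA·CCA·DA
    A ↦ DA
    B ↦ AD
    C ↦ CDB
    D ↦ CCA

A->DA, B->AD, C->CDB, D->CCA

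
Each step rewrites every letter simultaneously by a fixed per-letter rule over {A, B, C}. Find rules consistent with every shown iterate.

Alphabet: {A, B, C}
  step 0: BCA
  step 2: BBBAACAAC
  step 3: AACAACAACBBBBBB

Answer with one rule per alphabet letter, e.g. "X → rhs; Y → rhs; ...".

  step 2 ⇒ step 3: BBBAACAAC ⇒ AAC·AAC·AAC·B·B·B·B·B·B
    A ↦ B
    B ↦ AAC
    C ↦ B

A->B, B->AAC, C->B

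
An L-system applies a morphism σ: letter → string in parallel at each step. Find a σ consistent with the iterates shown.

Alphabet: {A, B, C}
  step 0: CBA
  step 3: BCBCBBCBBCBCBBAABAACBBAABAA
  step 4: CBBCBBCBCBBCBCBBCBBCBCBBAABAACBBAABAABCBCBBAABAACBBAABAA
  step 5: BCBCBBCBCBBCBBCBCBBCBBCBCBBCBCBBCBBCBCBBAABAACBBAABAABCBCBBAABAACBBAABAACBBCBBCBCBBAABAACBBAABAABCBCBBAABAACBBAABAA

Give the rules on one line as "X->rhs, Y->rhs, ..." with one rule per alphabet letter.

  step 4 ⇒ step 5: CBBCBBCBCBBCBCBBCBBCBCBBAABAACBBAABAABCBCBBAABAACBBAABAA ⇒ B·CB·CB·B·CB·CB·B·CB·B·CB·CB·B·CB·B·CB·CB·B·CB·CB·B·CB·B·CB·CB·BAA·BAA·CB·BAA·BAA·B·CB·CB·BAA·BAA·CB·BAA·BAA·CB·B·CB·B·CB·CB·BAA·BAA·CB·BAA·BAA·B·CB·CB·BAA·BAA·CB·BAA·BAA
    A ↦ BAA
    B ↦ CB
    C ↦ B

A->BAA, B->CB, C->B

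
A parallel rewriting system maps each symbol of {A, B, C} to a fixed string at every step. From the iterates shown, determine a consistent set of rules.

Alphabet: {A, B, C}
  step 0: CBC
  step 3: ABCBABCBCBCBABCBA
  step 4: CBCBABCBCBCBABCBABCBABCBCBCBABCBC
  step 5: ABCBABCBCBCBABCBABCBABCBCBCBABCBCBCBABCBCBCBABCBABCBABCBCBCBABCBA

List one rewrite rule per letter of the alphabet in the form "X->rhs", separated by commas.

  step 4 ⇒ step 5: CBCBABCBCBCBABCBABCBABCBCBCBABCBC ⇒ A·BCB·A·BCB·C·BCB·A·BCB·A·BCB·A·BCB·C·BCB·A·BCB·C·BCB·A·BCB·C·BCB·A·BCB·A·BCB·A·BCB·C·BCB·A·BCB·A
    A ↦ C
    B ↦ BCB
    C ↦ A

A->C, B->BCB, C->A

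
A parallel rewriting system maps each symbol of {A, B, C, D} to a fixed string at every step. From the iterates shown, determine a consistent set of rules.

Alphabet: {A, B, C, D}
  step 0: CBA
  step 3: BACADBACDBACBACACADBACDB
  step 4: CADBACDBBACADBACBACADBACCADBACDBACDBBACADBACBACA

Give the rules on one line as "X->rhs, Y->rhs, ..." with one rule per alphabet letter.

  step 3 ⇒ step 4: BACADBACDBACBACACADBACDB ⇒ CA·DB·AC·DB·BA·CA·DB·AC·BA·CA·DB·AC·CA·DB·AC·DB·AC·DB·BA·CA·DB·AC·BA·CA
    A ↦ DB
    B ↦ CA
    C ↦ AC
    D ↦ BA

A->DB, B->CA, C->AC, D->BA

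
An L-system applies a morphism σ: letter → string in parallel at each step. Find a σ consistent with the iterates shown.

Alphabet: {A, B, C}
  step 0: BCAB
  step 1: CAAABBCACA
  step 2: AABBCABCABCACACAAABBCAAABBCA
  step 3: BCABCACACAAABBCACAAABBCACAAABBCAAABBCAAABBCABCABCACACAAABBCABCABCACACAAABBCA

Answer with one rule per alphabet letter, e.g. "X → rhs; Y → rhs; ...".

  step 2 ⇒ step 3: AABBCABCABCACACAAABBCAAABBCA ⇒ BCA·BCA·CA·CA·AAB·BCA·CA·AAB·BCA·CA·AAB·BCA·AAB·BCA·AAB·BCA·BCA·BCA·CA·CA·AAB·BCA·BCA·BCA·CA·CA·AAB·BCA
    A ↦ BCA
    B ↦ CA
    C ↦ AAB

A->BCA, B->CA, C->AAB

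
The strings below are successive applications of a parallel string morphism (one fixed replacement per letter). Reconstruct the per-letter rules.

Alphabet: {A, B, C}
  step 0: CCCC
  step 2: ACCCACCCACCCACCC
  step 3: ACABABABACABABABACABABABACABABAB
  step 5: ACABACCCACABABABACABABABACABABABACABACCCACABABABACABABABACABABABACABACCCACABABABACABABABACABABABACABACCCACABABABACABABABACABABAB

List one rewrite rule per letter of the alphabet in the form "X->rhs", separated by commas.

A->AC, B->CC, C->AB

  step 2 ⇒ step 3: ACCCACCCACCCACCC ⇒ AC·AB·AB·AB·AC·AB·AB·AB·AC·AB·AB·AB·AC·AB·AB·AB
    A ↦ AC
    C ↦ AB
    B ↦ CC  (constrained at step 3)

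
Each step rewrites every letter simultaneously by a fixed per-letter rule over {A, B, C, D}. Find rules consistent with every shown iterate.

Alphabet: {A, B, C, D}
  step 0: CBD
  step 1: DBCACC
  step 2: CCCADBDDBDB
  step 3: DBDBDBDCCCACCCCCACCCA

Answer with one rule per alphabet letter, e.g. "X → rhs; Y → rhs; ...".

A->D, B->CA, C->DB, D->CC

  step 2 ⇒ step 3: CCCADBDDBDB ⇒ DB·DB·DB·D·CC·CA·CC·CC·CA·CC·CA
    A ↦ D
    B ↦ CA
    C ↦ DB
    D ↦ CC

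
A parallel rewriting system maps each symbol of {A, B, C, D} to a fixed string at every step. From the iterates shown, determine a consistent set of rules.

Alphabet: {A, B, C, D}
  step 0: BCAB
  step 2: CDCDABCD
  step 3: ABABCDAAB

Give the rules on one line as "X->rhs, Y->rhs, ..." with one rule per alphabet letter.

  step 2 ⇒ step 3: CDCDABCD ⇒ A·B·A·B·CD·A·A·B
    A ↦ CD
    B ↦ A
    C ↦ A
    D ↦ B

A->CD, B->A, C->A, D->B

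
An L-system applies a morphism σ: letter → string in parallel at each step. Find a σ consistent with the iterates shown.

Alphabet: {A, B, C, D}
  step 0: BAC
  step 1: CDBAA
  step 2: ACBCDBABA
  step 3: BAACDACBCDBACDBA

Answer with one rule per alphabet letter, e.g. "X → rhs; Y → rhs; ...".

  step 2 ⇒ step 3: ACBCDBABA ⇒ BA·A·CD·A·CB·CD·BA·CD·BA
    A ↦ BA
    B ↦ CD
    C ↦ A
    D ↦ CB

A->BA, B->CD, C->A, D->CB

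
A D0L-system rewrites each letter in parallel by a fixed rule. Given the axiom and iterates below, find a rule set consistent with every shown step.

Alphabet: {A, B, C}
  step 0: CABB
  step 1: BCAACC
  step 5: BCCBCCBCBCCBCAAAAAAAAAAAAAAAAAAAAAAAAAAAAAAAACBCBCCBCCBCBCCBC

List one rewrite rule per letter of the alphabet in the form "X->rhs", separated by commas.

A->AA, B->C, C->BC

  step 0 ⇒ step 1: CABB ⇒ BC·AA·C·C
    A ↦ AA
    B ↦ C
    C ↦ BC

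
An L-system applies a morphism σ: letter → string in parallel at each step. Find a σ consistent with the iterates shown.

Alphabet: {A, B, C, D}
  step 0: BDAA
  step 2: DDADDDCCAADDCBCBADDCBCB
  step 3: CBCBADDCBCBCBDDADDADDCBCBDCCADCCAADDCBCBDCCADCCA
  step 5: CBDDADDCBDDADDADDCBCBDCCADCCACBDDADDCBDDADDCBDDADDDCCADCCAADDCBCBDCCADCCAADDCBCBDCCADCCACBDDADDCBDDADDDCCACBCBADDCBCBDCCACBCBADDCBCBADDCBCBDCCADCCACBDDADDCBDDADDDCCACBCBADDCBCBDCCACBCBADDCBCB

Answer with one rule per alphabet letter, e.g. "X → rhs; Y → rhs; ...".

  step 2 ⇒ step 3: DDADDDCCAADDCBCBADDCBCB ⇒ CB·CB·ADD·CB·CB·CB·D·D·ADD·ADD·CB·CB·D·CCA·D·CCA·ADD·CB·CB·D·CCA·D·CCA
    A ↦ ADD
    B ↦ CCA
    C ↦ D
    D ↦ CB

A->ADD, B->CCA, C->D, D->CB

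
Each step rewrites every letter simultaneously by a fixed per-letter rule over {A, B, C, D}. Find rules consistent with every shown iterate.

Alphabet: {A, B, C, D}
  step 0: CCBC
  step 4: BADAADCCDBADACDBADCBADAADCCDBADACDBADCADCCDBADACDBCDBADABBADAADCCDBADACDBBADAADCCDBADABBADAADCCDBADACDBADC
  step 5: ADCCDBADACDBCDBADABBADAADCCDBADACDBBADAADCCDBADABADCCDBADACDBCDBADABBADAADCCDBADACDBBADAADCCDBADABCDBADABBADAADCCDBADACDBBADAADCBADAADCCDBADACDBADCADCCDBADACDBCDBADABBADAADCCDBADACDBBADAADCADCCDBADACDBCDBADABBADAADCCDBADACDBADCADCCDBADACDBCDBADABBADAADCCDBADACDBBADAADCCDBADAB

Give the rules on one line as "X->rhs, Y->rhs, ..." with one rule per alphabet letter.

A->CDB, B->ADC, C->B, D->ADA

  step 4 ⇒ step 5: BADAADCCDBADACDBADCBADAADCCDBADACDBADCADCCDBADACDBCDBADABBADAADCCDBADACDBBADAADCCDBADABBADAADCCDBADACDBADC ⇒ ADC·CDB·ADA·CDB·CDB·ADA·B·B·ADA·ADC·CDB·ADA·CDB·B·ADA·ADC·CDB·ADA·B·ADC·CDB·ADA·CDB·CDB·ADA·B·B·ADA·ADC·CDB·ADA·CDB·B·ADA·ADC·CDB·ADA·B·CDB·ADA·B·B·ADA·ADC·CDB·ADA·CDB·B·ADA·ADC·B·ADA·ADC·CDB·ADA·CDB·ADC·ADC·CDB·ADA·CDB·CDB·ADA·B·B·ADA·ADC·CDB·ADA·CDB·B·ADA·ADC·ADC·CDB·ADA·CDB·CDB·ADA·B·B·ADA·ADC·CDB·ADA·CDB·ADC·ADC·CDB·ADA·CDB·CDB·ADA·B·B·ADA·ADC·CDB·ADA·CDB·B·ADA·ADC·CDB·ADA·B
    A ↦ CDB
    B ↦ ADC
    C ↦ B
    D ↦ ADA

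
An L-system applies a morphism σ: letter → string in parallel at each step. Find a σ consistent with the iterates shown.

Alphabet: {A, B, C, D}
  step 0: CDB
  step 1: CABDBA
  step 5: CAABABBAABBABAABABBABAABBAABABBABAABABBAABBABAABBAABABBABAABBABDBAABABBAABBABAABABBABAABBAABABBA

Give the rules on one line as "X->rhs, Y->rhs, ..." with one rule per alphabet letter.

A->AB, B->BA, C->CA, D->BD

  step 0 ⇒ step 1: CDB ⇒ CA·BD·BA
    B ↦ BA
    C ↦ CA
    D ↦ BD
    A ↦ AB  (constrained at step 1)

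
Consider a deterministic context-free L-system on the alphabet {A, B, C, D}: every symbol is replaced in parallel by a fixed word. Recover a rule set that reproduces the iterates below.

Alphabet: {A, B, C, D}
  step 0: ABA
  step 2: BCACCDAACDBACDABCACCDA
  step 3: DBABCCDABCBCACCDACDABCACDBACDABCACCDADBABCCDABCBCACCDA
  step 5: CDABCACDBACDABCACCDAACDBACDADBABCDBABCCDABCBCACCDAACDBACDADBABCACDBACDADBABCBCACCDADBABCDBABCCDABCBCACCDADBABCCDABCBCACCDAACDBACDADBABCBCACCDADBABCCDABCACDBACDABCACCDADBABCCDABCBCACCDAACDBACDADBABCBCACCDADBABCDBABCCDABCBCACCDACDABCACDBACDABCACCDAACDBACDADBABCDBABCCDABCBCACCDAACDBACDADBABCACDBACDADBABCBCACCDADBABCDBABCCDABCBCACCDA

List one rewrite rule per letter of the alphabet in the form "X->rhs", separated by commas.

  step 2 ⇒ step 3: BCACCDAACDBACDABCACCDA ⇒ DBA·BC·CDA·BC·BC·AC·CDA·CDA·BC·AC·DBA·CDA·BC·AC·CDA·DBA·BC·CDA·BC·BC·AC·CDA
    A ↦ CDA
    B ↦ DBA
    C ↦ BC
    D ↦ AC

A->CDA, B->DBA, C->BC, D->AC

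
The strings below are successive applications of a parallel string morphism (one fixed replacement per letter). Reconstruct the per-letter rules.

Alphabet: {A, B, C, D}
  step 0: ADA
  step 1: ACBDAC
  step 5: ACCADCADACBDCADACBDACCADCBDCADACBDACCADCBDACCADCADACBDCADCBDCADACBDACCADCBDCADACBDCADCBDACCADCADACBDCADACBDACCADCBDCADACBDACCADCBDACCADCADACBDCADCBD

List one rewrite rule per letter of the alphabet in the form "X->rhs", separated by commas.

  step 0 ⇒ step 1: ADA ⇒ AC·BD·AC
    A ↦ AC
    D ↦ BD
    B ↦ C  (constrained at step 1)
    C ↦ CAD  (constrained at step 1)

A->AC, B->C, C->CAD, D->BD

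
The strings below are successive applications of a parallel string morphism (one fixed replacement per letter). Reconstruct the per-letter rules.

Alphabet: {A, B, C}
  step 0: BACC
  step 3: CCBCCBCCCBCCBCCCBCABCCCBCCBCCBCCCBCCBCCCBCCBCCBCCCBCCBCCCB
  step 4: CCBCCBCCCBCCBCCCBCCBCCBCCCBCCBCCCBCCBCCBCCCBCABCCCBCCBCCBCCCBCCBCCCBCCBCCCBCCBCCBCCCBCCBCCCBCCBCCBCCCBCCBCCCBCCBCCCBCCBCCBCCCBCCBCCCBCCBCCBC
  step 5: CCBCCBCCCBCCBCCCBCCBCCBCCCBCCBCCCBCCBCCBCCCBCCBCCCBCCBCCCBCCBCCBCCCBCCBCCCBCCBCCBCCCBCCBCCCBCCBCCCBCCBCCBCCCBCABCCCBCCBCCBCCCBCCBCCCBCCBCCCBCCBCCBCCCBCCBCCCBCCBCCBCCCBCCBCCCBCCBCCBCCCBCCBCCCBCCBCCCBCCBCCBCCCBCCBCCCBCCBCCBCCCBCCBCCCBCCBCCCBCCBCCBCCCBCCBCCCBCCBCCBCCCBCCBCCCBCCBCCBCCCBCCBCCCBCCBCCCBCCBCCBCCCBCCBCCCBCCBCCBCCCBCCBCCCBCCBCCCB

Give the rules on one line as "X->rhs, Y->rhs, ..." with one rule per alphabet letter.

  step 4 ⇒ step 5: CCBCCBCCCBCCBCCCBCCBCCBCCCBCCBCCCBCCBCCBCCCBCABCCCBCCBCCBCCCBCCBCCCBCCBCCCBCCBCCBCCCBCCBCCCBCCBCCBCCCBCCBCCCBCCBCCCBCCBCCBCCCBCCBCCCBCCBCCBC ⇒ CCB·CCB·C·CCB·CCB·C·CCB·CCB·CCB·C·CCB·CCB·C·CCB·CCB·CCB·C·CCB·CCB·C·CCB·CCB·C·CCB·CCB·CCB·C·CCB·CCB·C·CCB·CCB·CCB·C·CCB·CCB·C·CCB·CCB·C·CCB·CCB·CCB·C·CCB·CAB·C·CCB·CCB·CCB·C·CCB·CCB·C·CCB·CCB·C·CCB·CCB·CCB·C·CCB·CCB·C·CCB·CCB·CCB·C·CCB·CCB·C·CCB·CCB·CCB·C·CCB·CCB·C·CCB·CCB·C·CCB·CCB·CCB·C·CCB·CCB·C·CCB·CCB·CCB·C·CCB·CCB·C·CCB·CCB·C·CCB·CCB·CCB·C·CCB·CCB·C·CCB·CCB·CCB·C·CCB·CCB·C·CCB·CCB·CCB·C·CCB·CCB·C·CCB·CCB·C·CCB·CCB·CCB·C·CCB·CCB·C·CCB·CCB·CCB·C·CCB·CCB·C·CCB·CCB·C·CCB
    A ↦ CAB
    B ↦ C
    C ↦ CCB

A->CAB, B->C, C->CCB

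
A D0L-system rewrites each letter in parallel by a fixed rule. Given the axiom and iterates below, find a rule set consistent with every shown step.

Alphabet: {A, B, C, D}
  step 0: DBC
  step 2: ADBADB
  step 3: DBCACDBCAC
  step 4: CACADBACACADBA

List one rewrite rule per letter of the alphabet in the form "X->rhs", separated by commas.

A->DB, B->C, C->A, D->CA

  step 3 ⇒ step 4: DBCACDBCAC ⇒ CA·C·A·DB·A·CA·C·A·DB·A
    A ↦ DB
    B ↦ C
    C ↦ A
    D ↦ CA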